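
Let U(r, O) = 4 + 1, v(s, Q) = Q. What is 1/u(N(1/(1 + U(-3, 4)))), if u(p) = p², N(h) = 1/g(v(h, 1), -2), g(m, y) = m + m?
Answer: 4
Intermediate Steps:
g(m, y) = 2*m
U(r, O) = 5
N(h) = ½ (N(h) = 1/(2*1) = 1/2 = ½)
1/u(N(1/(1 + U(-3, 4)))) = 1/((½)²) = 1/(¼) = 4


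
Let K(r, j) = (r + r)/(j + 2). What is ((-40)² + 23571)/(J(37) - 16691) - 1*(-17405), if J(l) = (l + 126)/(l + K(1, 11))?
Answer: 140265772177/8059634 ≈ 17404.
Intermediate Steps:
K(r, j) = 2*r/(2 + j) (K(r, j) = (2*r)/(2 + j) = 2*r/(2 + j))
J(l) = (126 + l)/(2/13 + l) (J(l) = (l + 126)/(l + 2*1/(2 + 11)) = (126 + l)/(l + 2*1/13) = (126 + l)/(l + 2*1*(1/13)) = (126 + l)/(l + 2/13) = (126 + l)/(2/13 + l))
((-40)² + 23571)/(J(37) - 16691) - 1*(-17405) = ((-40)² + 23571)/(13*(126 + 37)/(2 + 13*37) - 16691) - 1*(-17405) = (1600 + 23571)/(13*163/(2 + 481) - 16691) + 17405 = 25171/(13*163/483 - 16691) + 17405 = 25171/(13*(1/483)*163 - 16691) + 17405 = 25171/(2119/483 - 16691) + 17405 = 25171/(-8059634/483) + 17405 = 25171*(-483/8059634) + 17405 = -12157593/8059634 + 17405 = 140265772177/8059634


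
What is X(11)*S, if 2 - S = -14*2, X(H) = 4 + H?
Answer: 450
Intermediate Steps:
S = 30 (S = 2 - (-14)*2 = 2 - 1*(-28) = 2 + 28 = 30)
X(11)*S = (4 + 11)*30 = 15*30 = 450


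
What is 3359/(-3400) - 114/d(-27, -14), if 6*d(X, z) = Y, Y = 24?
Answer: -100259/3400 ≈ -29.488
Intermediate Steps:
d(X, z) = 4 (d(X, z) = (⅙)*24 = 4)
3359/(-3400) - 114/d(-27, -14) = 3359/(-3400) - 114/4 = 3359*(-1/3400) - 114*¼ = -3359/3400 - 57/2 = -100259/3400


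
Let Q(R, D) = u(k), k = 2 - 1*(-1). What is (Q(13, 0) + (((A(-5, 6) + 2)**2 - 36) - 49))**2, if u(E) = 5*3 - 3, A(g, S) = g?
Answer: 4096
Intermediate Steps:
k = 3 (k = 2 + 1 = 3)
u(E) = 12 (u(E) = 15 - 3 = 12)
Q(R, D) = 12
(Q(13, 0) + (((A(-5, 6) + 2)**2 - 36) - 49))**2 = (12 + (((-5 + 2)**2 - 36) - 49))**2 = (12 + (((-3)**2 - 36) - 49))**2 = (12 + ((9 - 36) - 49))**2 = (12 + (-27 - 49))**2 = (12 - 76)**2 = (-64)**2 = 4096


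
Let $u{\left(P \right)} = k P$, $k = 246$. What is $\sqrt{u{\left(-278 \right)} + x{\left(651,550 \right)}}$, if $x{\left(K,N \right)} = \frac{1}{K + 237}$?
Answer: $\frac{i \sqrt{13481736546}}{444} \approx 261.51 i$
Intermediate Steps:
$x{\left(K,N \right)} = \frac{1}{237 + K}$
$u{\left(P \right)} = 246 P$
$\sqrt{u{\left(-278 \right)} + x{\left(651,550 \right)}} = \sqrt{246 \left(-278\right) + \frac{1}{237 + 651}} = \sqrt{-68388 + \frac{1}{888}} = \sqrt{- \frac{60728543}{888}} = \frac{i \sqrt{13481736546}}{444}$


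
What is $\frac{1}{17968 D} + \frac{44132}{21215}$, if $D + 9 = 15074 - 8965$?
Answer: $\frac{967415810963}{465053166400} \approx 2.0802$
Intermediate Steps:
$D = 6100$ ($D = -9 + \left(15074 - 8965\right) = -9 + 6109 = 6100$)
$\frac{1}{17968 D} + \frac{44132}{21215} = \frac{1}{17968 \cdot 6100} + \frac{44132}{21215} = \frac{1}{17968} \cdot \frac{1}{6100} + 44132 \cdot \frac{1}{21215} = \frac{1}{109604800} + \frac{44132}{21215} = \frac{967415810963}{465053166400}$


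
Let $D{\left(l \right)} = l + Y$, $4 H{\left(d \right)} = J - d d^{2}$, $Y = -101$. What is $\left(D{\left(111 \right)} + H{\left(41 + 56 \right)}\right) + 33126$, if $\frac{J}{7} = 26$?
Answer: $- \frac{779947}{4} \approx -1.9499 \cdot 10^{5}$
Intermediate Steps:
$J = 182$ ($J = 7 \cdot 26 = 182$)
$H{\left(d \right)} = \frac{91}{2} - \frac{d^{3}}{4}$ ($H{\left(d \right)} = \frac{182 - d d^{2}}{4} = \frac{182 - d^{3}}{4} = \frac{91}{2} - \frac{d^{3}}{4}$)
$D{\left(l \right)} = -101 + l$ ($D{\left(l \right)} = l - 101 = -101 + l$)
$\left(D{\left(111 \right)} + H{\left(41 + 56 \right)}\right) + 33126 = \left(\left(-101 + 111\right) + \left(\frac{91}{2} - \frac{\left(41 + 56\right)^{3}}{4}\right)\right) + 33126 = \left(10 + \left(\frac{91}{2} - \frac{97^{3}}{4}\right)\right) + 33126 = \left(10 + \left(\frac{91}{2} - \frac{912673}{4}\right)\right) + 33126 = \left(10 - \frac{912491}{4}\right) + 33126 = - \frac{912451}{4} + 33126 = - \frac{779947}{4}$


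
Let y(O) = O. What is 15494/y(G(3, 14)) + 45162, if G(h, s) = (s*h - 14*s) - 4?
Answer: 3560051/79 ≈ 45064.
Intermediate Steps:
G(h, s) = -4 - 14*s + h*s (G(h, s) = (h*s - 14*s) - 4 = (-14*s + h*s) - 4 = -4 - 14*s + h*s)
15494/y(G(3, 14)) + 45162 = 15494/(-4 - 14*14 + 3*14) + 45162 = 15494/(-4 - 196 + 42) + 45162 = 15494/(-158) + 45162 = 15494*(-1/158) + 45162 = -7747/79 + 45162 = 3560051/79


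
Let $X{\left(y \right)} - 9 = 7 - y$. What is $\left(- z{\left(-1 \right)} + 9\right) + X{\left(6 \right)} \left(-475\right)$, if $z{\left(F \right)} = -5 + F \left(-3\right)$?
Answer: $-4739$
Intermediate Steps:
$z{\left(F \right)} = -5 - 3 F$
$X{\left(y \right)} = 16 - y$ ($X{\left(y \right)} = 9 - \left(-7 + y\right) = 16 - y$)
$\left(- z{\left(-1 \right)} + 9\right) + X{\left(6 \right)} \left(-475\right) = \left(- (-5 - -3) + 9\right) + \left(16 - 6\right) \left(-475\right) = \left(- (-5 + 3) + 9\right) + \left(16 - 6\right) \left(-475\right) = \left(\left(-1\right) \left(-2\right) + 9\right) + 10 \left(-475\right) = \left(2 + 9\right) - 4750 = 11 - 4750 = -4739$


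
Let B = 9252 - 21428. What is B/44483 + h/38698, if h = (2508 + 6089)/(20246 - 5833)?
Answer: -6790833619873/24810583370342 ≈ -0.27371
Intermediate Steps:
B = -12176
h = 8597/14413 ≈ 0.59648
B/44483 + h/38698 = -12176/44483 + (8597/14413)/38698 = -12176*1/44483 + (8597/14413)*(1/38698) = -12176/44483 + 8597/557754274 = -6790833619873/24810583370342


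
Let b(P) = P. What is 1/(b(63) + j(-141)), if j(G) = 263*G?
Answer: -1/37020 ≈ -2.7012e-5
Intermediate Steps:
1/(b(63) + j(-141)) = 1/(63 + 263*(-141)) = 1/(63 - 37083) = 1/(-37020) = -1/37020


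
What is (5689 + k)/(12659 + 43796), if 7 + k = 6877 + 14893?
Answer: 27452/56455 ≈ 0.48626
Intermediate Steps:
k = 21763 (k = -7 + (6877 + 14893) = -7 + 21770 = 21763)
(5689 + k)/(12659 + 43796) = (5689 + 21763)/(12659 + 43796) = 27452/56455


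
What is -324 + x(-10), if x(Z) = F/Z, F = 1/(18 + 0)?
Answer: -58321/180 ≈ -324.01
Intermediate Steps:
F = 1/18 ≈ 0.055556
x(Z) = 1/(18*Z)
-324 + x(-10) = -324 + (1/18)/(-10) = -324 + (1/18)*(-⅒) = -324 - 1/180 = -58321/180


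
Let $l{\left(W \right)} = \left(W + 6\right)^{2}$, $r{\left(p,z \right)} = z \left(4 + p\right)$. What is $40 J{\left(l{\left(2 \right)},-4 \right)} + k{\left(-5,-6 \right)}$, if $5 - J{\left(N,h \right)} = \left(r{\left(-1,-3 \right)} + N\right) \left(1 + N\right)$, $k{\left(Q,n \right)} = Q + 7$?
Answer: $-142798$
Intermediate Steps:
$k{\left(Q,n \right)} = 7 + Q$
$l{\left(W \right)} = \left(6 + W\right)^{2}$
$J{\left(N,h \right)} = 5 - \left(1 + N\right) \left(-9 + N\right)$ ($J{\left(N,h \right)} = 5 - \left(- 3 \left(4 - 1\right) + N\right) \left(1 + N\right) = 5 - \left(\left(-3\right) 3 + N\right) \left(1 + N\right) = 5 - \left(-9 + N\right) \left(1 + N\right) = 5 - \left(1 + N\right) \left(-9 + N\right)$)
$40 J{\left(l{\left(2 \right)},-4 \right)} + k{\left(-5,-6 \right)} = 40 \left(14 - \left(\left(6 + 2\right)^{2}\right)^{2} + 8 \left(6 + 2\right)^{2}\right) + \left(7 - 5\right) = 40 \left(14 - \left(8^{2}\right)^{2} + 8 \cdot 8^{2}\right) + 2 = 40 \left(14 - 64^{2} + 8 \cdot 64\right) + 2 = 40 \left(14 - 4096 + 512\right) + 2 = 40 \left(-3570\right) + 2 = -142800 + 2 = -142798$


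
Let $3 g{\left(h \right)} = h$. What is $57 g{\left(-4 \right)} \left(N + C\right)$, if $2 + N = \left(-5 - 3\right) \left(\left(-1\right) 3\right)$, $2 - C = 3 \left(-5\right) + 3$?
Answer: $-2736$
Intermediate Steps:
$g{\left(h \right)} = \frac{h}{3}$
$C = 14$ ($C = 2 - \left(3 \left(-5\right) + 3\right) = 2 - \left(-15 + 3\right) = 2 - -12 = 2 + 12 = 14$)
$N = 22$ ($N = -2 + \left(-5 - 3\right) \left(\left(-1\right) 3\right) = -2 - -24 = -2 + 24 = 22$)
$57 g{\left(-4 \right)} \left(N + C\right) = 57 \cdot \frac{1}{3} \left(-4\right) \left(22 + 14\right) = 57 \left(\left(- \frac{4}{3}\right) 36\right) = 57 \left(-48\right) = -2736$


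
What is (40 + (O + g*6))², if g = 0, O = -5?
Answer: 1225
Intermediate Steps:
(40 + (O + g*6))² = (40 + (-5 + 0*6))² = (40 + (-5 + 0))² = (40 - 5)² = 35² = 1225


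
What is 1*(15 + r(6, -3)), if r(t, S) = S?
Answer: 12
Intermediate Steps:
1*(15 + r(6, -3)) = 1*(15 - 3) = 1*12 = 12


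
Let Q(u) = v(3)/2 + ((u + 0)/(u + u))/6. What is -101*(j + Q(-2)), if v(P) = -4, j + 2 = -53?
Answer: 68983/12 ≈ 5748.6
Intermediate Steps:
j = -55 (j = -2 - 53 = -55)
Q(u) = -23/12 (Q(u) = -4/2 + ((u + 0)/(u + u))/6 = -4*½ + (u/((2*u)))*(⅙) = -2 + (u*(1/(2*u)))*(⅙) = -2 + (½)*(⅙) = -2 + 1/12 = -23/12)
-101*(j + Q(-2)) = -101*(-55 - 23/12) = -101*(-683/12) = 68983/12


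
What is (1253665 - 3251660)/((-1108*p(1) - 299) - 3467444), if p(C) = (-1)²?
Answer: 1997995/3468851 ≈ 0.57598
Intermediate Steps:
p(C) = 1
(1253665 - 3251660)/((-1108*p(1) - 299) - 3467444) = (1253665 - 3251660)/((-1108*1 - 299) - 3467444) = -1997995/((-1108 - 299) - 3467444) = -1997995/(-1407 - 3467444) = -1997995/(-3468851) = -1997995*(-1/3468851) = 1997995/3468851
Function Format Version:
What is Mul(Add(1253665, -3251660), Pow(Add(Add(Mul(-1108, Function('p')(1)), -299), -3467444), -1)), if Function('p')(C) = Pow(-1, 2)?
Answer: Rational(1997995, 3468851) ≈ 0.57598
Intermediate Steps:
Function('p')(C) = 1
Mul(Add(1253665, -3251660), Pow(Add(Add(Mul(-1108, Function('p')(1)), -299), -3467444), -1)) = Mul(Add(1253665, -3251660), Pow(Add(Add(Mul(-1108, 1), -299), -3467444), -1)) = Mul(-1997995, Pow(Add(Add(-1108, -299), -3467444), -1)) = Mul(-1997995, Pow(Add(-1407, -3467444), -1)) = Mul(-1997995, Pow(-3468851, -1)) = Mul(-1997995, Rational(-1, 3468851)) = Rational(1997995, 3468851)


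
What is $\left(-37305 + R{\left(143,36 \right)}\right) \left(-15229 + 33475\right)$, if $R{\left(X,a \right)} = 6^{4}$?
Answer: $-657020214$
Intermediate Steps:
$R{\left(X,a \right)} = 1296$
$\left(-37305 + R{\left(143,36 \right)}\right) \left(-15229 + 33475\right) = \left(-37305 + 1296\right) \left(-15229 + 33475\right) = \left(-36009\right) 18246 = -657020214$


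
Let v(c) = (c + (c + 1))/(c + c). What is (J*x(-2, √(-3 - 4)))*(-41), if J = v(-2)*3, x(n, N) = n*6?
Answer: 1107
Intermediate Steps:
v(c) = (1 + 2*c)/(2*c) (v(c) = (c + (1 + c))/((2*c)) = (1 + 2*c)*(1/(2*c)) = (1 + 2*c)/(2*c))
x(n, N) = 6*n
J = 9/4 (J = ((½ - 2)/(-2))*3 = -½*(-3/2)*3 = (¾)*3 = 9/4 ≈ 2.2500)
(J*x(-2, √(-3 - 4)))*(-41) = (9*(6*(-2))/4)*(-41) = ((9/4)*(-12))*(-41) = -27*(-41) = 1107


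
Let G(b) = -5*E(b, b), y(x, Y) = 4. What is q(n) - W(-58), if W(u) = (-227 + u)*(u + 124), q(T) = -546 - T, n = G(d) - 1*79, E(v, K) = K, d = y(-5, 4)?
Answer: 18363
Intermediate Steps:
d = 4
G(b) = -5*b
n = -99 (n = -5*4 - 1*79 = -20 - 79 = -99)
W(u) = (-227 + u)*(124 + u)
q(n) - W(-58) = (-546 - 1*(-99)) - (-28148 + (-58)² - 103*(-58)) = (-546 + 99) - (-28148 + 3364 + 5974) = -447 - 1*(-18810) = -447 + 18810 = 18363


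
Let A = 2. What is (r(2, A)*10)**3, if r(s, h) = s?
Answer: 8000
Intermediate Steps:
(r(2, A)*10)**3 = (2*10)**3 = 20**3 = 8000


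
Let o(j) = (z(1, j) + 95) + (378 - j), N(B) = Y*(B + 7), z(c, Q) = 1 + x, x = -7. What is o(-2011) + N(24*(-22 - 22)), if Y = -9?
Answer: 11919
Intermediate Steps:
z(c, Q) = -6 (z(c, Q) = 1 - 7 = -6)
N(B) = -63 - 9*B (N(B) = -9*(B + 7) = -9*(7 + B) = -63 - 9*B)
o(j) = 467 - j (o(j) = (-6 + 95) + (378 - j) = 89 + (378 - j) = 467 - j)
o(-2011) + N(24*(-22 - 22)) = (467 - 1*(-2011)) + (-63 - 216*(-22 - 22)) = (467 + 2011) + (-63 - 216*(-44)) = 2478 + (-63 - 9*(-1056)) = 2478 + (-63 + 9504) = 2478 + 9441 = 11919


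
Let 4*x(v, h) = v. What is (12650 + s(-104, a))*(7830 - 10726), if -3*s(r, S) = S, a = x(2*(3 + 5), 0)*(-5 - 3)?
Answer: -109995872/3 ≈ -3.6665e+7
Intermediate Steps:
x(v, h) = v/4
a = -32 (a = ((2*(3 + 5))/4)*(-5 - 3) = ((2*8)/4)*(-8) = ((¼)*16)*(-8) = 4*(-8) = -32)
s(r, S) = -S/3
(12650 + s(-104, a))*(7830 - 10726) = (12650 - ⅓*(-32))*(7830 - 10726) = (12650 + 32/3)*(-2896) = (37982/3)*(-2896) = -109995872/3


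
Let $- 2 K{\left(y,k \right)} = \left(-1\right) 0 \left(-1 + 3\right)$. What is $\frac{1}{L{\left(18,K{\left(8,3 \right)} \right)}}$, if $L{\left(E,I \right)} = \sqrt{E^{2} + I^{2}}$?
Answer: $\frac{1}{18} \approx 0.055556$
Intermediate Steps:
$K{\left(y,k \right)} = 0$ ($K{\left(y,k \right)} = - \frac{\left(-1\right) 0 \left(-1 + 3\right)}{2} = - \frac{0 \cdot 2}{2} = \left(- \frac{1}{2}\right) 0 = 0$)
$\frac{1}{L{\left(18,K{\left(8,3 \right)} \right)}} = \frac{1}{\sqrt{18^{2} + 0^{2}}} = \frac{1}{\sqrt{324 + 0}} = \frac{1}{\sqrt{324}} = \frac{1}{18}$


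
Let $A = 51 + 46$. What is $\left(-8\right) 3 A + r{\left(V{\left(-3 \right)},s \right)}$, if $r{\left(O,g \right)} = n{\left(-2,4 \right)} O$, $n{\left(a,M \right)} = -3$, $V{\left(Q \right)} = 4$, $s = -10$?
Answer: $-2340$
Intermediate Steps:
$A = 97$
$r{\left(O,g \right)} = - 3 O$
$\left(-8\right) 3 A + r{\left(V{\left(-3 \right)},s \right)} = \left(-8\right) 3 \cdot 97 - 12 = \left(-24\right) 97 - 12 = -2328 - 12 = -2340$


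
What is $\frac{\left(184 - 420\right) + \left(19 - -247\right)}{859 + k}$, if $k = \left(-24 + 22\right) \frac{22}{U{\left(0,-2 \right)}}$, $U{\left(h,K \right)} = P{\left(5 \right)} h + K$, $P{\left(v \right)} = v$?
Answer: $\frac{30}{881} \approx 0.034052$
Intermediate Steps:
$U{\left(h,K \right)} = K + 5 h$ ($U{\left(h,K \right)} = 5 h + K = K + 5 h$)
$k = 22$ ($k = \left(-24 + 22\right) \frac{22}{-2 + 5 \cdot 0} = - 2 \frac{22}{-2 + 0} = - 2 \frac{22}{-2} = - 2 \cdot 22 \left(- \frac{1}{2}\right) = \left(-2\right) \left(-11\right) = 22$)
$\frac{\left(184 - 420\right) + \left(19 - -247\right)}{859 + k} = \frac{\left(184 - 420\right) + \left(19 - -247\right)}{859 + 22} = \frac{\left(184 - 420\right) + \left(19 + 247\right)}{881} = \left(-236 + 266\right) \frac{1}{881} = 30 \cdot \frac{1}{881} = \frac{30}{881}$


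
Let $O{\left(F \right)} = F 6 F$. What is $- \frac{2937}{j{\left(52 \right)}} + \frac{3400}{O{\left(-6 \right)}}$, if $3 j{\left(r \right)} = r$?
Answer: $- \frac{215797}{1404} \approx -153.7$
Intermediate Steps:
$O{\left(F \right)} = 6 F^{2}$ ($O{\left(F \right)} = 6 F F = 6 F^{2}$)
$j{\left(r \right)} = \frac{r}{3}$
$- \frac{2937}{j{\left(52 \right)}} + \frac{3400}{O{\left(-6 \right)}} = - \frac{2937}{\frac{1}{3} \cdot 52} + \frac{3400}{6 \left(-6\right)^{2}} = - \frac{2937}{\frac{52}{3}} + \frac{3400}{6 \cdot 36} = \left(-2937\right) \frac{3}{52} + \frac{3400}{216} = - \frac{8811}{52} + 3400 \cdot \frac{1}{216} = - \frac{8811}{52} + \frac{425}{27} = - \frac{215797}{1404}$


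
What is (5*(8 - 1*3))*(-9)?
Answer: -225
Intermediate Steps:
(5*(8 - 1*3))*(-9) = (5*(8 - 3))*(-9) = (5*5)*(-9) = 25*(-9) = -225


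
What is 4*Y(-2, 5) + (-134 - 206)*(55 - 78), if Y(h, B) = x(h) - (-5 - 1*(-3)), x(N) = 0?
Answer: 7828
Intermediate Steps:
Y(h, B) = 2 (Y(h, B) = 0 - (-5 - 1*(-3)) = 0 - (-5 + 3) = 0 - 1*(-2) = 0 + 2 = 2)
4*Y(-2, 5) + (-134 - 206)*(55 - 78) = 4*2 + (-134 - 206)*(55 - 78) = 8 - 340*(-23) = 8 + 7820 = 7828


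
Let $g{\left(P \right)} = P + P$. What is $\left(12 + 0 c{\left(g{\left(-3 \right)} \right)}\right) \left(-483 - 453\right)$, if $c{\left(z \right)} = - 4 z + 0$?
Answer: $-11232$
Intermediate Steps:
$g{\left(P \right)} = 2 P$
$c{\left(z \right)} = - 4 z$
$\left(12 + 0 c{\left(g{\left(-3 \right)} \right)}\right) \left(-483 - 453\right) = \left(12 + 0 \left(- 4 \cdot 2 \left(-3\right)\right)\right) \left(-483 - 453\right) = \left(12 + 0 \left(\left(-4\right) \left(-6\right)\right)\right) \left(-936\right) = \left(12 + 0 \cdot 24\right) \left(-936\right) = \left(12 + 0\right) \left(-936\right) = 12 \left(-936\right) = -11232$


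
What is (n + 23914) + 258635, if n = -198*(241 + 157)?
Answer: 203745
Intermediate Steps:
n = -78804 (n = -198*398 = -78804)
(n + 23914) + 258635 = (-78804 + 23914) + 258635 = -54890 + 258635 = 203745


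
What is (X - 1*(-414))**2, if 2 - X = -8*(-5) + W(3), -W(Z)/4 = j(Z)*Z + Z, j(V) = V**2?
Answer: 246016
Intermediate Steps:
W(Z) = -4*Z - 4*Z**3 (W(Z) = -4*(Z**2*Z + Z) = -4*(Z**3 + Z) = -4*(Z + Z**3) = -4*Z - 4*Z**3)
X = 82 (X = 2 - (-8*(-5) - 4*3*(1 + 3**2)) = 2 - (40 - 4*3*(1 + 9)) = 2 - (40 - 4*3*10) = 2 - (40 - 120) = 2 - 1*(-80) = 2 + 80 = 82)
(X - 1*(-414))**2 = (82 - 1*(-414))**2 = (82 + 414)**2 = 496**2 = 246016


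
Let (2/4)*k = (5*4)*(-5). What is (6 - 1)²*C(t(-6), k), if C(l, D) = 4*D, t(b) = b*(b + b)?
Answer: -20000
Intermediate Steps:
k = -200 (k = 2*((5*4)*(-5)) = 2*(20*(-5)) = 2*(-100) = -200)
t(b) = 2*b² (t(b) = b*(2*b) = 2*b²)
(6 - 1)²*C(t(-6), k) = (6 - 1)²*(4*(-200)) = 5²*(-800) = 25*(-800) = -20000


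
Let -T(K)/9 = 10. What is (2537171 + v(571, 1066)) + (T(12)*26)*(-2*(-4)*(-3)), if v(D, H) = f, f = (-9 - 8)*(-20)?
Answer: 2593671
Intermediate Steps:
f = 340 (f = -17*(-20) = 340)
v(D, H) = 340
T(K) = -90 (T(K) = -9*10 = -90)
(2537171 + v(571, 1066)) + (T(12)*26)*(-2*(-4)*(-3)) = (2537171 + 340) + (-90*26)*(-2*(-4)*(-3)) = 2537511 - 18720*(-3) = 2537511 - 2340*(-24) = 2537511 + 56160 = 2593671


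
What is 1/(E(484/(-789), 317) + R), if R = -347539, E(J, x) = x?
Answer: -1/347222 ≈ -2.8800e-6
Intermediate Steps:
1/(E(484/(-789), 317) + R) = 1/(317 - 347539) = 1/(-347222) = -1/347222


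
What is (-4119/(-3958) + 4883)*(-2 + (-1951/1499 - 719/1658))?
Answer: -179454290159359/9836983636 ≈ -18243.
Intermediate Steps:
(-4119/(-3958) + 4883)*(-2 + (-1951/1499 - 719/1658)) = (-4119*(-1/3958) + 4883)*(-2 + (-1951*1/1499 - 719*1/1658)) = (4119/3958 + 4883)*(-2 + (-1951/1499 - 719/1658)) = 19331033*(-2 - 4312539/2485342)/3958 = (19331033/3958)*(-9283223/2485342) = -179454290159359/9836983636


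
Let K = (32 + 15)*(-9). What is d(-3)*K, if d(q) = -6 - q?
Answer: 1269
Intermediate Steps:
K = -423 (K = 47*(-9) = -423)
d(-3)*K = (-6 - 1*(-3))*(-423) = (-6 + 3)*(-423) = -3*(-423) = 1269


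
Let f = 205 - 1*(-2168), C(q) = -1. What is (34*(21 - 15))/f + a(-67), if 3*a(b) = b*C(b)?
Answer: 53201/2373 ≈ 22.419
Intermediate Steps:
f = 2373 (f = 205 + 2168 = 2373)
a(b) = -b/3 (a(b) = (b*(-1))/3 = (-b)/3 = -b/3)
(34*(21 - 15))/f + a(-67) = (34*(21 - 15))/2373 - 1/3*(-67) = (34*6)*(1/2373) + 67/3 = 204*(1/2373) + 67/3 = 68/791 + 67/3 = 53201/2373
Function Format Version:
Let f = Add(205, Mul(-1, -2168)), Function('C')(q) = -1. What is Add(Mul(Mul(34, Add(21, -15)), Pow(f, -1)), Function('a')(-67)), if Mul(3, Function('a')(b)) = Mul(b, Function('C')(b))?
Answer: Rational(53201, 2373) ≈ 22.419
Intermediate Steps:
f = 2373 (f = Add(205, 2168) = 2373)
Function('a')(b) = Mul(Rational(-1, 3), b) (Function('a')(b) = Mul(Rational(1, 3), Mul(b, -1)) = Mul(Rational(1, 3), Mul(-1, b)) = Mul(Rational(-1, 3), b))
Add(Mul(Mul(34, Add(21, -15)), Pow(f, -1)), Function('a')(-67)) = Add(Mul(Mul(34, Add(21, -15)), Pow(2373, -1)), Mul(Rational(-1, 3), -67)) = Add(Mul(Mul(34, 6), Rational(1, 2373)), Rational(67, 3)) = Add(Mul(204, Rational(1, 2373)), Rational(67, 3)) = Add(Rational(68, 791), Rational(67, 3)) = Rational(53201, 2373)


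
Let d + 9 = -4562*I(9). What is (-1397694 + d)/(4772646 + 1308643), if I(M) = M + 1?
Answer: -1443323/6081289 ≈ -0.23734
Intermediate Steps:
I(M) = 1 + M
d = -45629 (d = -9 - 4562*(1 + 9) = -9 - 4562*10 = -9 - 45620 = -45629)
(-1397694 + d)/(4772646 + 1308643) = (-1397694 - 45629)/(4772646 + 1308643) = -1443323/6081289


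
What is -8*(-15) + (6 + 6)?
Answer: 132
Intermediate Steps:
-8*(-15) + (6 + 6) = 120 + 12 = 132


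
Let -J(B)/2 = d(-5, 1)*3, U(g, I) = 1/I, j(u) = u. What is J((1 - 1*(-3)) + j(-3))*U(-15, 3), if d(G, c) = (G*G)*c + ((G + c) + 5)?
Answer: -52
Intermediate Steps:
d(G, c) = 5 + G + c + c*G² (d(G, c) = G²*c + (5 + G + c) = c*G² + (5 + G + c) = 5 + G + c + c*G²)
J(B) = -156 (J(B) = -2*(5 - 5 + 1 + 1*(-5)²)*3 = -2*(5 - 5 + 1 + 1*25)*3 = -2*(5 - 5 + 1 + 25)*3 = -52*3 = -2*78 = -156)
J((1 - 1*(-3)) + j(-3))*U(-15, 3) = -156/3 = -156*⅓ = -52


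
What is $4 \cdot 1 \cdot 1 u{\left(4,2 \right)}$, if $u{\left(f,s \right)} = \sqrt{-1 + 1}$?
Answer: $0$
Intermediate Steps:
$u{\left(f,s \right)} = 0$ ($u{\left(f,s \right)} = \sqrt{0} = 0$)
$4 \cdot 1 \cdot 1 u{\left(4,2 \right)} = 4 \cdot 1 \cdot 1 \cdot 0 = 4 \cdot 1 \cdot 0 = 4 \cdot 0 = 0$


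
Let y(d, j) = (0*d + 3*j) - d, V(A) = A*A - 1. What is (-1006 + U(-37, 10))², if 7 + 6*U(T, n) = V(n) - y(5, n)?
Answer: 35628961/36 ≈ 9.8969e+5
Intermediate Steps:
V(A) = -1 + A² (V(A) = A² - 1 = -1 + A²)
y(d, j) = -d + 3*j (y(d, j) = (0 + 3*j) - d = 3*j - d = -d + 3*j)
U(T, n) = -½ - n/2 + n²/6 (U(T, n) = -7/6 + ((-1 + n²) - (-1*5 + 3*n))/6 = -7/6 + ((-1 + n²) - (-5 + 3*n))/6 = -7/6 + ((-1 + n²) + (5 - 3*n))/6 = -7/6 + (4 + n² - 3*n)/6 = -7/6 + (⅔ - n/2 + n²/6) = -½ - n/2 + n²/6)
(-1006 + U(-37, 10))² = (-1006 + (-½ - ½*10 + (⅙)*10²))² = (-1006 + (-½ - 5 + (⅙)*100))² = (-1006 + (-½ - 5 + 50/3))² = (-1006 + 67/6)² = (-5969/6)² = 35628961/36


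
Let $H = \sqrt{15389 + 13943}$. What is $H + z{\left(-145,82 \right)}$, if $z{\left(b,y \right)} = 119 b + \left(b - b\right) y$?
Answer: $-17255 + 2 \sqrt{7333} \approx -17084.0$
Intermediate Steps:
$z{\left(b,y \right)} = 119 b$ ($z{\left(b,y \right)} = 119 b + 0 y = 119 b + 0 = 119 b$)
$H = 2 \sqrt{7333}$ ($H = \sqrt{29332} = 2 \sqrt{7333} \approx 171.27$)
$H + z{\left(-145,82 \right)} = 2 \sqrt{7333} + 119 \left(-145\right) = 2 \sqrt{7333} - 17255 = -17255 + 2 \sqrt{7333}$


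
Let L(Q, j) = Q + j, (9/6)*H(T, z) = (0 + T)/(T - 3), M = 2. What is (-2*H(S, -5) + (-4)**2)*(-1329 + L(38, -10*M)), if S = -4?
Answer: -139840/7 ≈ -19977.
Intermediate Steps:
H(T, z) = 2*T/(3*(-3 + T)) (H(T, z) = 2*((0 + T)/(T - 3))/3 = 2*(T/(-3 + T))/3 = 2*T/(3*(-3 + T)))
(-2*H(S, -5) + (-4)**2)*(-1329 + L(38, -10*M)) = (-4*(-4)/(3*(-3 - 4)) + (-4)**2)*(-1329 + (38 - 10*2)) = (-4*(-4)/(3*(-7)) + 16)*(-1329 + (38 - 20)) = (-4*(-4)*(-1)/(3*7) + 16)*(-1329 + 18) = (-2*8/21 + 16)*(-1311) = (-16/21 + 16)*(-1311) = (320/21)*(-1311) = -139840/7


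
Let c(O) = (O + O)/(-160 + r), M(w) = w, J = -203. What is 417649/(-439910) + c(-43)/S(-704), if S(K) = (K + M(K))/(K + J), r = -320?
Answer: -12397502017/14865438720 ≈ -0.83398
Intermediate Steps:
c(O) = -O/240 (c(O) = (O + O)/(-160 - 320) = (2*O)/(-480) = (2*O)*(-1/480) = -O/240)
S(K) = 2*K/(-203 + K) (S(K) = (K + K)/(K - 203) = (2*K)/(-203 + K) = 2*K/(-203 + K))
417649/(-439910) + c(-43)/S(-704) = 417649/(-439910) + (-1/240*(-43))/((2*(-704)/(-203 - 704))) = 417649*(-1/439910) + 43/(240*((2*(-704)/(-907)))) = -417649/439910 + 43/(240*((2*(-704)*(-1/907)))) = -417649/439910 + 43/(240*(1408/907)) = -417649/439910 + (43/240)*(907/1408) = -417649/439910 + 39001/337920 = -12397502017/14865438720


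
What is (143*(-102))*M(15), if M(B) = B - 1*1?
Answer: -204204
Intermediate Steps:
M(B) = -1 + B (M(B) = B - 1 = -1 + B)
(143*(-102))*M(15) = (143*(-102))*(-1 + 15) = -14586*14 = -204204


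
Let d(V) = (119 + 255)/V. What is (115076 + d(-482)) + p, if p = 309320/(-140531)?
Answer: 3897289805379/33867971 ≈ 1.1507e+5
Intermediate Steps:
p = -309320/140531 (p = 309320*(-1/140531) = -309320/140531 ≈ -2.2011)
d(V) = 374/V
(115076 + d(-482)) + p = (115076 + 374/(-482)) - 309320/140531 = (115076 + 374*(-1/482)) - 309320/140531 = (115076 - 187/241) - 309320/140531 = 27733129/241 - 309320/140531 = 3897289805379/33867971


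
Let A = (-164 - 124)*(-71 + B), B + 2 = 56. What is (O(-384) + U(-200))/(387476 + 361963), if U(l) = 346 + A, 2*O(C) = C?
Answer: 5050/749439 ≈ 0.0067384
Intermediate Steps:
B = 54 (B = -2 + 56 = 54)
A = 4896 (A = (-164 - 124)*(-71 + 54) = -288*(-17) = 4896)
O(C) = C/2
U(l) = 5242 (U(l) = 346 + 4896 = 5242)
(O(-384) + U(-200))/(387476 + 361963) = ((½)*(-384) + 5242)/(387476 + 361963) = (-192 + 5242)/749439 = 5050*(1/749439) = 5050/749439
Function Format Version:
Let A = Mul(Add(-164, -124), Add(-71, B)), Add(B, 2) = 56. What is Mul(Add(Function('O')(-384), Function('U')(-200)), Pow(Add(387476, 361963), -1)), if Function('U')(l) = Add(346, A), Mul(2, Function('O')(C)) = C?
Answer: Rational(5050, 749439) ≈ 0.0067384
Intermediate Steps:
B = 54 (B = Add(-2, 56) = 54)
A = 4896 (A = Mul(Add(-164, -124), Add(-71, 54)) = Mul(-288, -17) = 4896)
Function('O')(C) = Mul(Rational(1, 2), C)
Function('U')(l) = 5242 (Function('U')(l) = Add(346, 4896) = 5242)
Mul(Add(Function('O')(-384), Function('U')(-200)), Pow(Add(387476, 361963), -1)) = Mul(Add(Mul(Rational(1, 2), -384), 5242), Pow(Add(387476, 361963), -1)) = Mul(Add(-192, 5242), Pow(749439, -1)) = Mul(5050, Rational(1, 749439)) = Rational(5050, 749439)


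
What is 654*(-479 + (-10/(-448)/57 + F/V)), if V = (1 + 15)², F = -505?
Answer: -5354998979/17024 ≈ -3.1456e+5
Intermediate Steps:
V = 256 (V = 16² = 256)
654*(-479 + (-10/(-448)/57 + F/V)) = 654*(-479 + (-10/(-448)/57 - 505/256)) = 654*(-479 + (-10*(-1/448)*(1/57) - 505*1/256)) = 654*(-479 + ((5/224)*(1/57) - 505/256)) = 654*(-479 + (5/12768 - 505/256)) = 654*(-479 - 201455/102144) = 654*(-49128431/102144) = -5354998979/17024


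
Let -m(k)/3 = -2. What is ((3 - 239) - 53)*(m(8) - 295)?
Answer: 83521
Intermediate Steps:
m(k) = 6 (m(k) = -3*(-2) = 6)
((3 - 239) - 53)*(m(8) - 295) = ((3 - 239) - 53)*(6 - 295) = (-236 - 53)*(-289) = -289*(-289) = 83521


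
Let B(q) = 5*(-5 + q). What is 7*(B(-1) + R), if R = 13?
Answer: -119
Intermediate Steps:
B(q) = -25 + 5*q
7*(B(-1) + R) = 7*((-25 + 5*(-1)) + 13) = 7*((-25 - 5) + 13) = 7*(-30 + 13) = 7*(-17) = -119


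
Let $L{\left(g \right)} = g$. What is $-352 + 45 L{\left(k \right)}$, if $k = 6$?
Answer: $-82$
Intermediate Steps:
$-352 + 45 L{\left(k \right)} = -352 + 45 \cdot 6 = -352 + 270 = -82$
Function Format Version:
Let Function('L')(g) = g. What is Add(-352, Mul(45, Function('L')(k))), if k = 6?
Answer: -82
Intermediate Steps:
Add(-352, Mul(45, Function('L')(k))) = Add(-352, Mul(45, 6)) = Add(-352, 270) = -82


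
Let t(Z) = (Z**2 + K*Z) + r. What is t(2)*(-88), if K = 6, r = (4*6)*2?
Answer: -5632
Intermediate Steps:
r = 48 (r = 24*2 = 48)
t(Z) = 48 + Z**2 + 6*Z (t(Z) = (Z**2 + 6*Z) + 48 = 48 + Z**2 + 6*Z)
t(2)*(-88) = (48 + 2**2 + 6*2)*(-88) = (48 + 4 + 12)*(-88) = 64*(-88) = -5632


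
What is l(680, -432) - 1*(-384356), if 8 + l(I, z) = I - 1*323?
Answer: 384705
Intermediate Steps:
l(I, z) = -331 + I (l(I, z) = -8 + (I - 1*323) = -8 + (I - 323) = -8 + (-323 + I) = -331 + I)
l(680, -432) - 1*(-384356) = (-331 + 680) - 1*(-384356) = 349 + 384356 = 384705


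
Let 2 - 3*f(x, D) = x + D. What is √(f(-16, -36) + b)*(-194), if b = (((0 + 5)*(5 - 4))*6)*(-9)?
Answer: -1164*I*√7 ≈ -3079.7*I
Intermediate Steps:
f(x, D) = ⅔ - D/3 - x/3 (f(x, D) = ⅔ - (x + D)/3 = ⅔ - (D + x)/3 = ⅔ + (-D/3 - x/3) = ⅔ - D/3 - x/3)
b = -270 (b = ((5*1)*6)*(-9) = (5*6)*(-9) = 30*(-9) = -270)
√(f(-16, -36) + b)*(-194) = √((⅔ - ⅓*(-36) - ⅓*(-16)) - 270)*(-194) = √((⅔ + 12 + 16/3) - 270)*(-194) = √(18 - 270)*(-194) = √(-252)*(-194) = (6*I*√7)*(-194) = -1164*I*√7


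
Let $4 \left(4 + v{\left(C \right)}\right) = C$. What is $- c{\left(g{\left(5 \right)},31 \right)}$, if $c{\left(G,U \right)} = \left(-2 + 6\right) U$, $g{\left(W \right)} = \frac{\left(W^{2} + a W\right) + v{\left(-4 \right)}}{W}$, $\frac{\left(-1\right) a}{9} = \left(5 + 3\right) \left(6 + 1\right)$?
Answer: $-124$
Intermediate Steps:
$a = -504$ ($a = - 9 \left(5 + 3\right) \left(6 + 1\right) = - 9 \cdot 8 \cdot 7 = \left(-9\right) 56 = -504$)
$v{\left(C \right)} = -4 + \frac{C}{4}$
$g{\left(W \right)} = \frac{-5 + W^{2} - 504 W}{W}$ ($g{\left(W \right)} = \frac{\left(W^{2} - 504 W\right) + \left(-4 + \frac{1}{4} \left(-4\right)\right)}{W} = \frac{\left(W^{2} - 504 W\right) - 5}{W} = \frac{-5 + W^{2} - 504 W}{W}$)
$c{\left(G,U \right)} = 4 U$
$- c{\left(g{\left(5 \right)},31 \right)} = - 4 \cdot 31 = \left(-1\right) 124 = -124$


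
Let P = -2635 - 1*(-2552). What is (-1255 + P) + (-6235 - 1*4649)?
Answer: -12222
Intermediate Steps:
P = -83 (P = -2635 + 2552 = -83)
(-1255 + P) + (-6235 - 1*4649) = (-1255 - 83) + (-6235 - 1*4649) = -1338 + (-6235 - 4649) = -1338 - 10884 = -12222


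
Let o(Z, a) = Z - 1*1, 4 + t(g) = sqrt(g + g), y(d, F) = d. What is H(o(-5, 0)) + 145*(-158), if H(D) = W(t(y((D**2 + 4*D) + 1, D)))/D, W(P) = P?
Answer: -68728/3 - sqrt(26)/6 ≈ -22910.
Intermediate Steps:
t(g) = -4 + sqrt(2)*sqrt(g) (t(g) = -4 + sqrt(g + g) = -4 + sqrt(2*g) = -4 + sqrt(2)*sqrt(g))
o(Z, a) = -1 + Z (o(Z, a) = Z - 1 = -1 + Z)
H(D) = (-4 + sqrt(2)*sqrt(1 + D**2 + 4*D))/D (H(D) = (-4 + sqrt(2)*sqrt((D**2 + 4*D) + 1))/D = (-4 + sqrt(2)*sqrt(1 + D**2 + 4*D))/D)
H(o(-5, 0)) + 145*(-158) = (-4 + sqrt(2 + 2*(-1 - 5)**2 + 8*(-1 - 5)))/(-1 - 5) + 145*(-158) = (-4 + sqrt(2 + 2*(-6)**2 + 8*(-6)))/(-6) - 22910 = -(-4 + sqrt(2 + 2*36 - 48))/6 - 22910 = -(-4 + sqrt(2 + 72 - 48))/6 - 22910 = -(-4 + sqrt(26))/6 - 22910 = (2/3 - sqrt(26)/6) - 22910 = -68728/3 - sqrt(26)/6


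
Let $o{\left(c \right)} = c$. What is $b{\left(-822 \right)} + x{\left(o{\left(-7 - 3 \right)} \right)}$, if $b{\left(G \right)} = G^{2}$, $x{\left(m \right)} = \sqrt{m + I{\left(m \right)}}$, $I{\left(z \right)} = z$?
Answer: $675684 + 2 i \sqrt{5} \approx 6.7568 \cdot 10^{5} + 4.4721 i$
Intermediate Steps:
$x{\left(m \right)} = \sqrt{2} \sqrt{m}$ ($x{\left(m \right)} = \sqrt{m + m} = \sqrt{2 m} = \sqrt{2} \sqrt{m}$)
$b{\left(-822 \right)} + x{\left(o{\left(-7 - 3 \right)} \right)} = \left(-822\right)^{2} + \sqrt{2} \sqrt{-7 - 3} = 675684 + \sqrt{2} \sqrt{-7 - 3} = 675684 + \sqrt{2} \sqrt{-10} = 675684 + \sqrt{2} i \sqrt{10} = 675684 + 2 i \sqrt{5}$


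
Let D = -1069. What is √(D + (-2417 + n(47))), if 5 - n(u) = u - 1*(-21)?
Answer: 13*I*√21 ≈ 59.573*I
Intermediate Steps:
n(u) = -16 - u (n(u) = 5 - (u - 1*(-21)) = 5 - (u + 21) = 5 - (21 + u) = 5 + (-21 - u) = -16 - u)
√(D + (-2417 + n(47))) = √(-1069 + (-2417 + (-16 - 1*47))) = √(-1069 + (-2417 + (-16 - 47))) = √(-1069 + (-2417 - 63)) = √(-1069 - 2480) = √(-3549) = 13*I*√21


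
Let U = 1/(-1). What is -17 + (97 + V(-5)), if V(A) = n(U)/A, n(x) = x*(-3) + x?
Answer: 398/5 ≈ 79.600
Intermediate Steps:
U = -1
n(x) = -2*x (n(x) = -3*x + x = -2*x)
V(A) = 2/A (V(A) = (-2*(-1))/A = 2/A)
-17 + (97 + V(-5)) = -17 + (97 + 2/(-5)) = -17 + (97 + 2*(-1/5)) = -17 + (97 - 2/5) = -17 + 483/5 = 398/5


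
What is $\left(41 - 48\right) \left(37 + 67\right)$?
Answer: $-728$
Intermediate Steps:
$\left(41 - 48\right) \left(37 + 67\right) = \left(-7\right) 104 = -728$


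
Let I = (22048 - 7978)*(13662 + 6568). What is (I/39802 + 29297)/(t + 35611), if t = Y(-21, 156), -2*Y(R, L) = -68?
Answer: 103622521/101338735 ≈ 1.0225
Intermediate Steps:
I = 284636100 (I = 14070*20230 = 284636100)
Y(R, L) = 34 (Y(R, L) = -½*(-68) = 34)
t = 34
(I/39802 + 29297)/(t + 35611) = (284636100/39802 + 29297)/(34 + 35611) = (284636100*(1/39802) + 29297)/35645 = (20331150/2843 + 29297)*(1/35645) = (103622521/2843)*(1/35645) = 103622521/101338735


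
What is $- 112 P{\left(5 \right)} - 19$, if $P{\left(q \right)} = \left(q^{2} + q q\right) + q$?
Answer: $-6179$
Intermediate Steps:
$P{\left(q \right)} = q + 2 q^{2}$ ($P{\left(q \right)} = \left(q^{2} + q^{2}\right) + q = 2 q^{2} + q = q + 2 q^{2}$)
$- 112 P{\left(5 \right)} - 19 = - 112 \cdot 5 \left(1 + 2 \cdot 5\right) - 19 = - 112 \cdot 5 \left(1 + 10\right) - 19 = - 112 \cdot 5 \cdot 11 - 19 = \left(-112\right) 55 - 19 = -6160 - 19 = -6179$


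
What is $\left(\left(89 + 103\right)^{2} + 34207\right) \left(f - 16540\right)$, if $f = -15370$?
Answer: $-2267875610$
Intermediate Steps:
$\left(\left(89 + 103\right)^{2} + 34207\right) \left(f - 16540\right) = \left(\left(89 + 103\right)^{2} + 34207\right) \left(-15370 - 16540\right) = \left(192^{2} + 34207\right) \left(-31910\right) = \left(36864 + 34207\right) \left(-31910\right) = 71071 \left(-31910\right) = -2267875610$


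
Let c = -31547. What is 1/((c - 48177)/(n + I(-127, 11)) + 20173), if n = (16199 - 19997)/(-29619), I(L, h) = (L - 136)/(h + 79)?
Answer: 275851/13435892743 ≈ 2.0531e-5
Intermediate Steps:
I(L, h) = (-136 + L)/(79 + h)
n = 422/3291 (n = -3798*(-1/29619) = 422/3291 ≈ 0.12823)
1/((c - 48177)/(n + I(-127, 11)) + 20173) = 1/((-31547 - 48177)/(422/3291 + (-136 - 127)/(79 + 11)) + 20173) = 1/(-79724/(422/3291 - 263/90) + 20173) = 1/(-79724/(-275851/98730) + 20173) = 1/(-79724*(-98730/275851) + 20173) = 1/(7871150520/275851 + 20173) = 1/(13435892743/275851) = 275851/13435892743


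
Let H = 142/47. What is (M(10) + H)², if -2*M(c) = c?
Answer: 8649/2209 ≈ 3.9153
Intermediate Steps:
M(c) = -c/2
H = 142/47 (H = 142*(1/47) = 142/47 ≈ 3.0213)
(M(10) + H)² = (-½*10 + 142/47)² = (-5 + 142/47)² = (-93/47)² = 8649/2209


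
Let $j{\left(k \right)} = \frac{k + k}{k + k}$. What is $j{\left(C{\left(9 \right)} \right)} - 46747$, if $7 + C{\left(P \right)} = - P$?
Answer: $-46746$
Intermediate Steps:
$C{\left(P \right)} = -7 - P$
$j{\left(k \right)} = 1$ ($j{\left(k \right)} = \frac{2 k}{2 k} = 2 k \frac{1}{2 k} = 1$)
$j{\left(C{\left(9 \right)} \right)} - 46747 = 1 - 46747 = -46746$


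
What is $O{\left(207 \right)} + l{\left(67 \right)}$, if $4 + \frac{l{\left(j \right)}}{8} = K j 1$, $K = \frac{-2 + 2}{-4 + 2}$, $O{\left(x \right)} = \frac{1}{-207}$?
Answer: $- \frac{6625}{207} \approx -32.005$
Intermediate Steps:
$O{\left(x \right)} = - \frac{1}{207}$
$K = 0$ ($K = \frac{0}{-2} = 0 \left(- \frac{1}{2}\right) = 0$)
$l{\left(j \right)} = -32$ ($l{\left(j \right)} = -32 + 8 \cdot 0 j 1 = -32 + 8 \cdot 0 \cdot 1 = -32 + 8 \cdot 0 = -32 + 0 = -32$)
$O{\left(207 \right)} + l{\left(67 \right)} = - \frac{1}{207} - 32 = - \frac{6625}{207}$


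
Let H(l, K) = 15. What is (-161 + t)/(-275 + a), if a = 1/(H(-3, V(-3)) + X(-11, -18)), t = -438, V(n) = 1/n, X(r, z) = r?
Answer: 2396/1099 ≈ 2.1802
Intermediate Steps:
a = 1/4 (a = 1/(15 - 11) = 1/4 ≈ 0.25000)
(-161 + t)/(-275 + a) = (-161 - 438)/(-275 + 1/4) = -599/(-1099/4) = -599*(-4/1099) = 2396/1099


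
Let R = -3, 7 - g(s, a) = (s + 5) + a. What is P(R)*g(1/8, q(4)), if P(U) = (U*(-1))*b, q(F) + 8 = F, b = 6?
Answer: 423/4 ≈ 105.75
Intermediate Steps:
q(F) = -8 + F
g(s, a) = 2 - a - s (g(s, a) = 7 - ((s + 5) + a) = 7 - ((5 + s) + a) = 7 - (5 + a + s) = 7 + (-5 - a - s) = 2 - a - s)
P(U) = -6*U (P(U) = (U*(-1))*6 = -U*6 = -6*U)
P(R)*g(1/8, q(4)) = (-6*(-3))*(2 - (-8 + 4) - 1/8) = 18*(2 - 1*(-4) - 1/8) = 18*(2 + 4 - 1*⅛) = 18*(2 + 4 - ⅛) = 18*(47/8) = 423/4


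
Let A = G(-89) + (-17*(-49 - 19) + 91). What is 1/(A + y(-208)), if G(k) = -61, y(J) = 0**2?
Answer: 1/1186 ≈ 0.00084317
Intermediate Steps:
y(J) = 0
A = 1186 (A = -61 + (-17*(-49 - 19) + 91) = -61 + (-17*(-68) + 91) = -61 + (1156 + 91) = -61 + 1247 = 1186)
1/(A + y(-208)) = 1/(1186 + 0) = 1/1186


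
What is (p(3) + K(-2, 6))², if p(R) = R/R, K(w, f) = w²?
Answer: 25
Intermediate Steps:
p(R) = 1
(p(3) + K(-2, 6))² = (1 + (-2)²)² = (1 + 4)² = 5² = 25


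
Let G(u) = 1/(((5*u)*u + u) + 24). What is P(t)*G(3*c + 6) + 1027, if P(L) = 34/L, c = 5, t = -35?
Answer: 40438108/39375 ≈ 1027.0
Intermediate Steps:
G(u) = 1/(24 + u + 5*u**2) (G(u) = 1/((5*u**2 + u) + 24) = 1/((u + 5*u**2) + 24) = 1/(24 + u + 5*u**2))
P(t)*G(3*c + 6) + 1027 = (34/(-35))/(24 + (3*5 + 6) + 5*(3*5 + 6)**2) + 1027 = (34*(-1/35))/(24 + (15 + 6) + 5*(15 + 6)**2) + 1027 = -34/(35*(24 + 21 + 5*21**2)) + 1027 = -34/(35*(24 + 21 + 5*441)) + 1027 = -34/(35*(24 + 21 + 2205)) + 1027 = -34/35/2250 + 1027 = -34/35*1/2250 + 1027 = -17/39375 + 1027 = 40438108/39375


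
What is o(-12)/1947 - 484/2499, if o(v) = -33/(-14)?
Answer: -56755/294882 ≈ -0.19247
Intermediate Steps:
o(v) = 33/14 (o(v) = -33*(-1/14) = 33/14)
o(-12)/1947 - 484/2499 = (33/14)/1947 - 484/2499 = (33/14)*(1/1947) - 484*1/2499 = 1/826 - 484/2499 = -56755/294882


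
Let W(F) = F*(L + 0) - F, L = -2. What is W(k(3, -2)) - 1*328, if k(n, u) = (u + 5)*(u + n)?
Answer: -337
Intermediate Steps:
k(n, u) = (5 + u)*(n + u)
W(F) = -3*F (W(F) = F*(-2 + 0) - F = F*(-2) - F = -2*F - F = -3*F)
W(k(3, -2)) - 1*328 = -3*((-2)² + 5*3 + 5*(-2) + 3*(-2)) - 1*328 = -3*(4 + 15 - 10 - 6) - 328 = -3*3 - 328 = -9 - 328 = -337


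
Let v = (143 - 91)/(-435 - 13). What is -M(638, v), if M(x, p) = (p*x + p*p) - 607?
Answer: 8542967/12544 ≈ 681.04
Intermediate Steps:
v = -13/112 (v = 52/(-448) = 52*(-1/448) = -13/112 ≈ -0.11607)
M(x, p) = -607 + p² + p*x (M(x, p) = (p*x + p²) - 607 = (p² + p*x) - 607 = -607 + p² + p*x)
-M(638, v) = -(-607 + (-13/112)² - 13/112*638) = -(-607 + 169/12544 - 4147/56) = -1*(-8542967/12544) = 8542967/12544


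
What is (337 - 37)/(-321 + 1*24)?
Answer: -100/99 ≈ -1.0101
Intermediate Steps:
(337 - 37)/(-321 + 1*24) = 300/(-321 + 24) = 300/(-297) = 300*(-1/297) = -100/99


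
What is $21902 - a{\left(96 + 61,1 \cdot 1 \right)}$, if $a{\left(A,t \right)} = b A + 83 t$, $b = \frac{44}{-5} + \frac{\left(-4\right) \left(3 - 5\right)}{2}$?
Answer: $\frac{112863}{5} \approx 22573.0$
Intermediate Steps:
$b = - \frac{24}{5}$ ($b = 44 \left(- \frac{1}{5}\right) + \left(-4\right) \left(-2\right) \frac{1}{2} = - \frac{44}{5} + 8 \cdot \frac{1}{2} = - \frac{44}{5} + 4 = - \frac{24}{5} \approx -4.8$)
$a{\left(A,t \right)} = 83 t - \frac{24 A}{5}$ ($a{\left(A,t \right)} = - \frac{24 A}{5} + 83 t = 83 t - \frac{24 A}{5}$)
$21902 - a{\left(96 + 61,1 \cdot 1 \right)} = 21902 - \left(83 \cdot 1 \cdot 1 - \frac{24 \left(96 + 61\right)}{5}\right) = 21902 - \left(83 \cdot 1 - \frac{3768}{5}\right) = 21902 - \left(83 - \frac{3768}{5}\right) = 21902 - - \frac{3353}{5} = 21902 + \frac{3353}{5} = \frac{112863}{5}$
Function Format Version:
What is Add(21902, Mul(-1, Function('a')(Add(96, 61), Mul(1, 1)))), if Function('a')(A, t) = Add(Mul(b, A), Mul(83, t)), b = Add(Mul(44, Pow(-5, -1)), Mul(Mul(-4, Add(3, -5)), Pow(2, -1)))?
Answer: Rational(112863, 5) ≈ 22573.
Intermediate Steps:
b = Rational(-24, 5) (b = Add(Mul(44, Rational(-1, 5)), Mul(Mul(-4, -2), Rational(1, 2))) = Add(Rational(-44, 5), Mul(8, Rational(1, 2))) = Add(Rational(-44, 5), 4) = Rational(-24, 5) ≈ -4.8000)
Function('a')(A, t) = Add(Mul(83, t), Mul(Rational(-24, 5), A)) (Function('a')(A, t) = Add(Mul(Rational(-24, 5), A), Mul(83, t)) = Add(Mul(83, t), Mul(Rational(-24, 5), A)))
Add(21902, Mul(-1, Function('a')(Add(96, 61), Mul(1, 1)))) = Add(21902, Mul(-1, Add(Mul(83, Mul(1, 1)), Mul(Rational(-24, 5), Add(96, 61))))) = Add(21902, Mul(-1, Add(Mul(83, 1), Mul(Rational(-24, 5), 157)))) = Add(21902, Mul(-1, Add(83, Rational(-3768, 5)))) = Add(21902, Mul(-1, Rational(-3353, 5))) = Add(21902, Rational(3353, 5)) = Rational(112863, 5)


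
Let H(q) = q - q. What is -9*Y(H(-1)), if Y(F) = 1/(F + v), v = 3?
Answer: -3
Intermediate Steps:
H(q) = 0
Y(F) = 1/(3 + F) (Y(F) = 1/(F + 3) = 1/(3 + F))
-9*Y(H(-1)) = -9/(3 + 0) = -9/3 = -9*1/3 = -3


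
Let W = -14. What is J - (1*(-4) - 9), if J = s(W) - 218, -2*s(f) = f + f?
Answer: -191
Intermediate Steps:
s(f) = -f (s(f) = -(f + f)/2 = -f)
J = -204 (J = -1*(-14) - 218 = 14 - 218 = -204)
J - (1*(-4) - 9) = -204 - (1*(-4) - 9) = -204 - (-4 - 9) = -204 - 1*(-13) = -204 + 13 = -191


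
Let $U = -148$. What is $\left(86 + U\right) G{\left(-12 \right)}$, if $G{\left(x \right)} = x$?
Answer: $744$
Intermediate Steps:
$\left(86 + U\right) G{\left(-12 \right)} = \left(86 - 148\right) \left(-12\right) = \left(-62\right) \left(-12\right) = 744$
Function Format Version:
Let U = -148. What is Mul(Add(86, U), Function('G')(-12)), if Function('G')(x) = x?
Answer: 744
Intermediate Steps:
Mul(Add(86, U), Function('G')(-12)) = Mul(Add(86, -148), -12) = Mul(-62, -12) = 744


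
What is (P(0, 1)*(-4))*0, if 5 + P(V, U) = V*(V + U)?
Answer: 0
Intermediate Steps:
P(V, U) = -5 + V*(U + V) (P(V, U) = -5 + V*(V + U) = -5 + V*(U + V))
(P(0, 1)*(-4))*0 = ((-5 + 0² + 1*0)*(-4))*0 = ((-5 + 0 + 0)*(-4))*0 = -5*(-4)*0 = 20*0 = 0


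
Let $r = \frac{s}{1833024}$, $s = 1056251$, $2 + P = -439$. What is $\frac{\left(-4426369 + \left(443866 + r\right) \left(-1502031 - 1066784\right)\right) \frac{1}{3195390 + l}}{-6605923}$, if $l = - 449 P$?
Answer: $\frac{2090042459887423381}{41090042073453795648} \approx 0.050865$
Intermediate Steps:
$P = -441$ ($P = -2 - 439 = -441$)
$l = 198009$ ($l = \left(-449\right) \left(-441\right) = 198009$)
$r = \frac{1056251}{1833024} \approx 0.57623$
$\frac{\left(-4426369 + \left(443866 + r\right) \left(-1502031 - 1066784\right)\right) \frac{1}{3195390 + l}}{-6605923} = \frac{\left(-4426369 + \left(443866 + \frac{1056251}{1833024}\right) \left(-1502031 - 1066784\right)\right) \frac{1}{3195390 + 198009}}{-6605923} = \frac{-4426369 + \frac{813618087035}{1833024} \left(-2568815\right)}{3393399} \left(- \frac{1}{6605923}\right) = \left(-4426369 - \frac{2090034346246813525}{1833024}\right) \frac{1}{3393399} \left(- \frac{1}{6605923}\right) = \left(- \frac{2090042459887423381}{1833024}\right) \frac{1}{3393399} \left(- \frac{1}{6605923}\right) = \left(- \frac{2090042459887423381}{6220181808576}\right) \left(- \frac{1}{6605923}\right) = \frac{2090042459887423381}{41090042073453795648}$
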